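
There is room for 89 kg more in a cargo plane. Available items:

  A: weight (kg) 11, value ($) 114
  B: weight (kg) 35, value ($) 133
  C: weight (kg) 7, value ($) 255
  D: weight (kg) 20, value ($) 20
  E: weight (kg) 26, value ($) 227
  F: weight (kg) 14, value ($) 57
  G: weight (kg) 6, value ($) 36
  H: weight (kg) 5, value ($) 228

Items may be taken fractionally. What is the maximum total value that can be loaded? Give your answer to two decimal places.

993.00

Ratios (sorted): H 45.60, C 36.43, A 10.36, E 8.73, G 6.00, F 4.07, B 3.80, D 1.00
take H (5 @ 228); take C (7 @ 255); take A (11 @ 114); take E (26 @ 227); take G (6 @ 36); take F (14 @ 57); take 20/35 of B → 76.00. Capacity used 89/89.
Total value = 993.00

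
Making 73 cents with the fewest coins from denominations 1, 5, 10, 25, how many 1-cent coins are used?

3

73 − 2×25→23 − 2×10→3 − 3×1→0
Count of 1: 3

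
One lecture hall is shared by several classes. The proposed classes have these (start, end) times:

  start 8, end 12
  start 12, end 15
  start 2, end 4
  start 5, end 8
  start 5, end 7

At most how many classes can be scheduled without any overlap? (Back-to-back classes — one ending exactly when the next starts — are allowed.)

4

Sort by end time and greedily take each interval whose start is ≥ the last chosen end.
By end time: (2,4), (5,7), (5,8), (8,12), (12,15).
Pick (2,4); next start ≥ 4 → (5,7); next start ≥ 7 → (8,12); next start ≥ 12 → (12,15).
Selected 4 classes.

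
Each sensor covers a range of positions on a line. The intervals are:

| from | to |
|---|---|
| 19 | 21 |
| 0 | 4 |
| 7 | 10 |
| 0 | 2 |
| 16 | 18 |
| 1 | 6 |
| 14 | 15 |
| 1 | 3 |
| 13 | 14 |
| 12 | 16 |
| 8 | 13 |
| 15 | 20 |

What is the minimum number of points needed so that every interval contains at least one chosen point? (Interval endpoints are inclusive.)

By right end: [0,2]  [1,3]  [0,4]  [1,6]  [7,10]  [8,13]  [13,14]  [14,15]  [12,16]  [16,18]  [15,20]  [19,21]
[0,2] uncovered → point at 2; [7,10] uncovered → point at 10; [13,14] uncovered → point at 14; [16,18] uncovered → point at 18; [19,21] uncovered → point at 21.
Points: 2, 10, 14, 18, 21 (5 total).

5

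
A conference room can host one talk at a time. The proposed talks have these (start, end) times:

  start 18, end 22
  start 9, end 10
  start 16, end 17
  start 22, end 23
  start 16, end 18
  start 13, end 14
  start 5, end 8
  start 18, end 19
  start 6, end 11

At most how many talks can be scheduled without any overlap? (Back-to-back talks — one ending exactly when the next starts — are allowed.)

Order by finish time; keep every interval that doesn't clash with the previous kept one.
By end time: (5,8), (9,10), (6,11), (13,14), (16,17), (16,18), (18,19), (18,22), (22,23).
Pick (5,8); next start ≥ 8 → (9,10); next start ≥ 10 → (13,14); next start ≥ 14 → (16,17); next start ≥ 17 → (18,19); next start ≥ 19 → (22,23).
Selected 6 talks.

6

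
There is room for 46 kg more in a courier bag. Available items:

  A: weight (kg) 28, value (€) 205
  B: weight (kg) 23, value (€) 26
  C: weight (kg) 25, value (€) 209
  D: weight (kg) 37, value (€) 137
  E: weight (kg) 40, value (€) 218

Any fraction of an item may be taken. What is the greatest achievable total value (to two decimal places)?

Sort by value per unit weight and fill in that order.
Ratios (sorted): C 8.36, A 7.32, E 5.45, D 3.70, B 1.13
take C (25 @ 209); take 21/28 of A → 153.75. Capacity used 46/46.
Total value = 362.75

362.75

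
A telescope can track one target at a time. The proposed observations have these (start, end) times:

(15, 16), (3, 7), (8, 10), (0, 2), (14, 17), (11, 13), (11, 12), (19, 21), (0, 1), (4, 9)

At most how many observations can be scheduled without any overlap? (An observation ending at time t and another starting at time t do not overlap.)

Order by finish time; keep every interval that doesn't clash with the previous kept one.
By end time: (0,1), (0,2), (3,7), (4,9), (8,10), (11,12), (11,13), (15,16), (14,17), (19,21).
Pick (0,1); next start ≥ 1 → (3,7); next start ≥ 7 → (8,10); next start ≥ 10 → (11,12); next start ≥ 12 → (15,16); next start ≥ 16 → (19,21).
Selected 6 observations.

6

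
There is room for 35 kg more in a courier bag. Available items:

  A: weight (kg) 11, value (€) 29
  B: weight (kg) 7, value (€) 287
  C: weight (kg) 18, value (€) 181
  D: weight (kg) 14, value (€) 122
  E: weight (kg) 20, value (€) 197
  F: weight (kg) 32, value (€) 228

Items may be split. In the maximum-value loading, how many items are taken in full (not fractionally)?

Greedy by value/weight ratio, highest first.
Order: B (287/7=41.00) > C (181/18=10.06) > E (197/20=9.85) > D (122/14=8.71) > F (228/32=7.12) > A (29/11=2.64)
Fill: take B (7 @ 287) → take C (18 @ 181) → take 10/20 of E → 98.50; 35/35 used.
2 item(s) taken whole; one partial (take 10/20 of E).

2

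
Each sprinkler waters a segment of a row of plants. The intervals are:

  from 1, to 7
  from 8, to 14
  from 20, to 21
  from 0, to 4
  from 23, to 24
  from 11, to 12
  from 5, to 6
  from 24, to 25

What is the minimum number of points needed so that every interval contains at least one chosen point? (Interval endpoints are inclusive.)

5

Sorted: [0,4] [5,6] [1,7] [11,12] [8,14] [20,21] [23,24] [24,25]
{[0,4]} hit by 4; {[5,6],[1,7]} hit by 6; {[11,12],[8,14]} hit by 12; {[20,21]} hit by 21; {[23,24],[24,25]} hit by 24.
Points: 4, 6, 12, 21, 24 (5 total).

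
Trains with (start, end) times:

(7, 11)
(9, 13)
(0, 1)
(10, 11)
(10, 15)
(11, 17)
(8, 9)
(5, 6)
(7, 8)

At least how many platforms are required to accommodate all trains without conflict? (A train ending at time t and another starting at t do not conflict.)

4

starts: [0, 5, 7, 7, 8, 9, 10, 10, 11]
ends:   [1, 6, 8, 9, 11, 11, 13, 15, 17]
s0→1 e1→0 s5→1 e6→0 s7→1 s7→2 e8→1 s8→2 e9→1 s9→2 s10→3 s10→4  — peak 4.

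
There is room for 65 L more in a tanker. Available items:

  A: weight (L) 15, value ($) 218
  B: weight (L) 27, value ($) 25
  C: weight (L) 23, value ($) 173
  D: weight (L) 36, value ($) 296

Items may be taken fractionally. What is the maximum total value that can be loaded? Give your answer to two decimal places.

Order: A (218/15=14.53) > D (296/36=8.22) > C (173/23=7.52) > B (25/27=0.93)
Fill: take A (15 @ 218) → take D (36 @ 296) → take 14/23 of C → 105.30; 65/65 used.
Total value = 619.30

619.30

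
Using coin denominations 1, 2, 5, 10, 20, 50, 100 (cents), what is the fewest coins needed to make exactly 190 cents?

4

Use the largest denomination that fits, subtract, and repeat.
190 − 1×100→90 − 1×50→40 − 2×20→0
Total coins = 1 + 1 + 2 = 4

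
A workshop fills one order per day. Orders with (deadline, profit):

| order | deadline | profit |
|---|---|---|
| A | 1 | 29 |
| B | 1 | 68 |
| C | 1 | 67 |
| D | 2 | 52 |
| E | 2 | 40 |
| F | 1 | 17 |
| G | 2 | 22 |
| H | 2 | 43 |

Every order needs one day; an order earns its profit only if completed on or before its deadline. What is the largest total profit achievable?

120

By profit: B(d1,68), C(d1,67), D(d2,52), H(d2,43), E(d2,40), A(d1,29), G(d2,22), F(d1,17)
B→slot 1; C skipped; D→slot 2; H skipped; E skipped; A skipped; G skipped; F skipped.
Profit = 68 + 52 = 120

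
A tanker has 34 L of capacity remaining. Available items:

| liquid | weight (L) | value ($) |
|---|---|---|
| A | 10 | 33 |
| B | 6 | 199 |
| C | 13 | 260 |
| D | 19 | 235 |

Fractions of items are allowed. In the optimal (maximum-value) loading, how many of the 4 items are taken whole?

2

Sort by value per unit weight and fill in that order.
Ratios (sorted): B 33.17, C 20.00, D 12.37, A 3.30
take B (6 @ 199); take C (13 @ 260); take 15/19 of D → 185.53. Capacity used 34/34.
2 item(s) taken whole; one partial (take 15/19 of D).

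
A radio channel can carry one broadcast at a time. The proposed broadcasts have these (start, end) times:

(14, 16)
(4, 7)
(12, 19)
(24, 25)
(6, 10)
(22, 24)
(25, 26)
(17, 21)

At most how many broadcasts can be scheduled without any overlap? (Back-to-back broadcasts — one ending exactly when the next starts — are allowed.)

By end time: (4,7), (6,10), (14,16), (12,19), (17,21), (22,24), (24,25), (25,26).
Pick (4,7); next start ≥ 7 → (14,16); next start ≥ 16 → (17,21); next start ≥ 21 → (22,24); next start ≥ 24 → (24,25); next start ≥ 25 → (25,26).
Selected 6 broadcasts.

6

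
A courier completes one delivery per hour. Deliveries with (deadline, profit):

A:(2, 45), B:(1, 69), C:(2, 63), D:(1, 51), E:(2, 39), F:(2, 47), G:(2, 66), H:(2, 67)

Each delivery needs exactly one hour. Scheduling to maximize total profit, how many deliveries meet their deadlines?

Take jobs in profit order; each goes to the latest open slot no later than its deadline.
By profit: B(d1,69), H(d2,67), G(d2,66), C(d2,63), D(d1,51), F(d2,47), A(d2,45), E(d2,39)
B→slot 1; H→slot 2; G skipped; C skipped; D skipped; F skipped; A skipped; E skipped.
2 of 8 scheduled.

2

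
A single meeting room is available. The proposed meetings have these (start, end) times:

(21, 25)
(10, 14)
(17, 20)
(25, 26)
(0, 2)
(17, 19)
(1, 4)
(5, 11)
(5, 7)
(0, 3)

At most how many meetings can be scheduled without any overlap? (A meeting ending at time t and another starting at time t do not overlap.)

Sorted by end: (0,2)  (0,3)  (1,4)  (5,7)  (5,11)  (10,14)  (17,19)  (17,20)  (21,25)  (25,26)
take (0,2); skip (0,3); take (5,7); take (10,14); take (17,19); take (21,25); take (25,26).
Selected 6 meetings.

6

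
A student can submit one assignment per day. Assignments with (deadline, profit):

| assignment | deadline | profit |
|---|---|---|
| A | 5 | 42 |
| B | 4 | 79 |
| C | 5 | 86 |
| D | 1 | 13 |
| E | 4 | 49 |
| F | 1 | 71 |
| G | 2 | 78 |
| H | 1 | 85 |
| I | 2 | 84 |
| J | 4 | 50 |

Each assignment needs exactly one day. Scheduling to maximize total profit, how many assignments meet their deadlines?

5

Sort by profit descending; place each in the latest free slot ≤ its deadline.
Profit order: C=86 H=85 I=84 B=79 G=78 F=71 J=50 E=49 A=42 D=13
Assign: C→slot 5, H→slot 1, I→slot 2, B→slot 4, G skipped, F skipped, J→slot 3, E skipped, A skipped, D skipped.
Slots: [1:H] [2:I] [3:J] [4:B] [5:C]
5 of 10 scheduled.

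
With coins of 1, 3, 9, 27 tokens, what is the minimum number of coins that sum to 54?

2

Greedy: take as many of the largest coin as possible, then repeat with the remainder.
54 = 2×27
Total coins = 2 = 2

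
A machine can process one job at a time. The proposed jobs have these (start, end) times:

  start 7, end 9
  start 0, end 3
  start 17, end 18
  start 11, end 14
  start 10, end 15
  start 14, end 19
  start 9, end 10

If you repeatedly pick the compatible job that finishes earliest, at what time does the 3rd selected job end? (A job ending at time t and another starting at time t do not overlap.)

10

Sort by end time and greedily take each interval whose start is ≥ the last chosen end.
By end time: (0,3), (7,9), (9,10), (11,14), (10,15), (17,18), (14,19).
Pick (0,3); next start ≥ 3 → (7,9); next start ≥ 9 → (9,10); next start ≥ 10 → (11,14); next start ≥ 14 → (17,18).
Selected: (0,3) (7,9) (9,10) (11,14) (17,18)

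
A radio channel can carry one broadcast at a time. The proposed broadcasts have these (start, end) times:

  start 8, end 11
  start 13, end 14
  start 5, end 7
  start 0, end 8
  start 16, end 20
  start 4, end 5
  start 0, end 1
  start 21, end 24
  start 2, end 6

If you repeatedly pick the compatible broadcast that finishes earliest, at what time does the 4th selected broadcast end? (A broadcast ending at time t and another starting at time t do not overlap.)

Sort by end time and greedily take each interval whose start is ≥ the last chosen end.
Sorted by end: (0,1)  (4,5)  (2,6)  (5,7)  (0,8)  (8,11)  (13,14)  (16,20)  (21,24)
take (0,1); take (4,5); take (5,7); take (8,11); take (13,14); take (16,20); take (21,24).
Selected: (0,1) (4,5) (5,7) (8,11) (13,14) (16,20) (21,24)

11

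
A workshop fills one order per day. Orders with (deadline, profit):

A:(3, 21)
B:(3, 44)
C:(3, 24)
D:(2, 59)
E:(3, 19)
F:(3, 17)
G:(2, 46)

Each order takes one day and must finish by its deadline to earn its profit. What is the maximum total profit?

149

Profit order: D=59 G=46 B=44 C=24 A=21 E=19 F=17
Assign: D→slot 2, G→slot 1, B→slot 3, C skipped, A skipped, E skipped, F skipped.
Slots: [1:G] [2:D] [3:B]
Profit = 46 + 59 + 44 = 149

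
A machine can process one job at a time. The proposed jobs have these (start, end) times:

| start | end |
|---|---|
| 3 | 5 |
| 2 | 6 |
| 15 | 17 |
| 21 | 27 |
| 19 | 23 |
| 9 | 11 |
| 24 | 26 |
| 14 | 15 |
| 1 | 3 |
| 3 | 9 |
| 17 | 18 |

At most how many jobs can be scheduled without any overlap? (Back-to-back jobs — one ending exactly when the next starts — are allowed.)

Sort by end time and greedily take each interval whose start is ≥ the last chosen end.
Sorted by end: (1,3)  (3,5)  (2,6)  (3,9)  (9,11)  (14,15)  (15,17)  (17,18)  (19,23)  (24,26)  (21,27)
take (1,3); take (3,5); skip (2,6); take (9,11); take (14,15); take (15,17); take (17,18); take (19,23); take (24,26).
Selected 8 jobs.

8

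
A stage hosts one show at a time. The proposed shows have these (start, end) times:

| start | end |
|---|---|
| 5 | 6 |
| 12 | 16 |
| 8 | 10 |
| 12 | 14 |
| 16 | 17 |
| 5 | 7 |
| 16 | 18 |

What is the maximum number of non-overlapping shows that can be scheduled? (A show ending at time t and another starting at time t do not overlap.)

Greedy by earliest finish: after sorting by end time, pick each interval compatible with the last pick.
By end time: (5,6), (5,7), (8,10), (12,14), (12,16), (16,17), (16,18).
Pick (5,6); next start ≥ 6 → (8,10); next start ≥ 10 → (12,14); next start ≥ 14 → (16,17).
Selected 4 shows.

4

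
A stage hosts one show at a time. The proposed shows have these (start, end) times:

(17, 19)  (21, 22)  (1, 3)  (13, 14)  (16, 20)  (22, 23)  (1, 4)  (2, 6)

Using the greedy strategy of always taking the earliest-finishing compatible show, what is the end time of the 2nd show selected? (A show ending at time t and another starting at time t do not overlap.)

Greedy by earliest finish: after sorting by end time, pick each interval compatible with the last pick.
By end time: (1,3), (1,4), (2,6), (13,14), (17,19), (16,20), (21,22), (22,23).
Pick (1,3); next start ≥ 3 → (13,14); next start ≥ 14 → (17,19); next start ≥ 19 → (21,22); next start ≥ 22 → (22,23).
Selected: (1,3) (13,14) (17,19) (21,22) (22,23)

14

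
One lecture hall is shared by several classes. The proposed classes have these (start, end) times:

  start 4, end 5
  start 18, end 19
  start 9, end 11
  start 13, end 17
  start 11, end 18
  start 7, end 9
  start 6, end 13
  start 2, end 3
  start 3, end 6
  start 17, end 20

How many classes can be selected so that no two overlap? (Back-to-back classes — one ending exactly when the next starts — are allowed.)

6

Sort by end time and greedily take each interval whose start is ≥ the last chosen end.
Sorted by end: (2,3)  (4,5)  (3,6)  (7,9)  (9,11)  (6,13)  (13,17)  (11,18)  (18,19)  (17,20)
take (2,3); take (4,5); skip (3,6); take (7,9); take (9,11); take (13,17); skip (11,18); take (18,19).
Selected 6 classes.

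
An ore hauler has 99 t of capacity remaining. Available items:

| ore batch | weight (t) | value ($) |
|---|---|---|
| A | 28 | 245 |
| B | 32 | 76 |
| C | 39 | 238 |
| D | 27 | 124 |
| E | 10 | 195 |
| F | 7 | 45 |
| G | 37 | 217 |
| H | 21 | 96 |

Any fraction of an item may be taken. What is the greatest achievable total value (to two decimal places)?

810.97

Ratios (sorted): E 19.50, A 8.75, F 6.43, C 6.10, G 5.86, D 4.59, H 4.57, B 2.38
take E (10 @ 195); take A (28 @ 245); take F (7 @ 45); take C (39 @ 238); take 15/37 of G → 87.97. Capacity used 99/99.
Total value = 810.97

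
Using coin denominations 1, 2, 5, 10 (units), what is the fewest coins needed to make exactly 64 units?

Greedy: take as many of the largest coin as possible, then repeat with the remainder.
64 = 6×10 + 2×2
Total coins = 6 + 2 = 8

8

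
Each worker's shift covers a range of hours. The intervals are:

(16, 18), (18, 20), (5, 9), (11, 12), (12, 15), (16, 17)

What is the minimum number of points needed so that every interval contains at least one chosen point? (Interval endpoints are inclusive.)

Sorted: [5,9] [11,12] [12,15] [16,17] [16,18] [18,20]
{[5,9]} hit by 9; {[11,12],[12,15]} hit by 12; {[16,17],[16,18]} hit by 17; {[18,20]} hit by 20.
Points: 9, 12, 17, 20 (4 total).

4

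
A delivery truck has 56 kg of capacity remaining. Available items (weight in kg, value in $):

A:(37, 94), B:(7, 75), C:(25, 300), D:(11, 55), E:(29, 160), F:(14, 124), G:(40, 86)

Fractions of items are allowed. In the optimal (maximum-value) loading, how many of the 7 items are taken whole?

Sort by value per unit weight and fill in that order.
Ratios (sorted): C 12.00, B 10.71, F 8.86, E 5.52, D 5.00, A 2.54, G 2.15
take C (25 @ 300); take B (7 @ 75); take F (14 @ 124); take 10/29 of E → 55.17. Capacity used 56/56.
3 item(s) taken whole; one partial (take 10/29 of E).

3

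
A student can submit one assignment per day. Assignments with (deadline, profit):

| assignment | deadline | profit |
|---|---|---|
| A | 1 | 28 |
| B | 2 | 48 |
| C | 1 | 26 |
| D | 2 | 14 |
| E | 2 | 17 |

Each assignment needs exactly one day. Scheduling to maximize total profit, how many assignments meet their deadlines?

Profit order: B=48 A=28 C=26 E=17 D=14
Assign: B→slot 2, A→slot 1, C skipped, E skipped, D skipped.
Slots: [1:A] [2:B]
2 of 5 scheduled.

2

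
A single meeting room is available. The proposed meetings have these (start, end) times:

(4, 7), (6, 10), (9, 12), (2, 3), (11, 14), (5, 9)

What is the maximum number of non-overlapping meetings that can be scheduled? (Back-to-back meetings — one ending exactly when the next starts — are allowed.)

3

Sorted by end: (2,3)  (4,7)  (5,9)  (6,10)  (9,12)  (11,14)
take (2,3); take (4,7); take (9,12); skip (11,14).
Selected 3 meetings.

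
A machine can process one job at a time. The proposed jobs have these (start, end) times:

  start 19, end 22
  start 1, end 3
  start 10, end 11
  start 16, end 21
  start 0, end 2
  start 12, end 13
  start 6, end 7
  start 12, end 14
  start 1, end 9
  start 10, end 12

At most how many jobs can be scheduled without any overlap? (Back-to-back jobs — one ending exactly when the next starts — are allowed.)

By end time: (0,2), (1,3), (6,7), (1,9), (10,11), (10,12), (12,13), (12,14), (16,21), (19,22).
Pick (0,2); next start ≥ 2 → (6,7); next start ≥ 7 → (10,11); next start ≥ 11 → (12,13); next start ≥ 13 → (16,21).
Selected 5 jobs.

5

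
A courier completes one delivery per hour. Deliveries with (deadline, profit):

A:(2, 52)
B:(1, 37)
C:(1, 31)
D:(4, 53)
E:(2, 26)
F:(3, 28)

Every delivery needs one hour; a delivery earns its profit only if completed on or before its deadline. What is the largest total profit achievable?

170

By profit: D(d4,53), A(d2,52), B(d1,37), C(d1,31), F(d3,28), E(d2,26)
D→slot 4; A→slot 2; B→slot 1; C skipped; F→slot 3; E skipped.
Profit = 37 + 52 + 28 + 53 = 170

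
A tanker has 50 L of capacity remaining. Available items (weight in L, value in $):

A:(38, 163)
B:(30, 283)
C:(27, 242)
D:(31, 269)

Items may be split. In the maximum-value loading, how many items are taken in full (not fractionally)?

1

Sort by value per unit weight and fill in that order.
Order: B (283/30=9.43) > C (242/27=8.96) > D (269/31=8.68) > A (163/38=4.29)
Fill: take B (30 @ 283) → take 20/27 of C → 179.26; 50/50 used.
1 item(s) taken whole; one partial (take 20/27 of C).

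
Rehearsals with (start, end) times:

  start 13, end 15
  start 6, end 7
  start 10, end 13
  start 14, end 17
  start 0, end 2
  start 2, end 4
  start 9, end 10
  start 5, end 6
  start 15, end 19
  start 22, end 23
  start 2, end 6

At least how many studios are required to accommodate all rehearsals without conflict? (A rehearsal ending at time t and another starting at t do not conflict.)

Count concurrent intervals with a sweep; the peak is the room count.
Events (time:±→running): 0:+→1 2:-→0 2:+→1 2:+→2 … peak 2.

2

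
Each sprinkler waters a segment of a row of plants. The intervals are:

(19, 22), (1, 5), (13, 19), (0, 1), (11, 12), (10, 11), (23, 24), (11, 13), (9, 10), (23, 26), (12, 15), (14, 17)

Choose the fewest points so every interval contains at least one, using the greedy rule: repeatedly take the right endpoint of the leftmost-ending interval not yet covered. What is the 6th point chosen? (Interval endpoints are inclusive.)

24

Process intervals by earliest right end; each time one isn't hit yet, stab at its right endpoint.
Sorted: [0,1] [1,5] [9,10] [10,11] [11,12] [11,13] [12,15] [14,17] [13,19] [19,22] [23,24] [23,26]
{[0,1],[1,5]} hit by 1; {[9,10],[10,11]} hit by 10; {[11,12],[11,13],[12,15]} hit by 12; {[14,17],[13,19]} hit by 17; {[19,22]} hit by 22; {[23,24],[23,26]} hit by 24.
Points: 1, 10, 12, 17, 22, 24 (6 total).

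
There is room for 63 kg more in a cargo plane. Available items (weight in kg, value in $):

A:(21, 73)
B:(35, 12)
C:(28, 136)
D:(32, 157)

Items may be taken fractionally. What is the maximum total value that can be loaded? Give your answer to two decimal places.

303.43

Sort by value per unit weight and fill in that order.
Order: D (157/32=4.91) > C (136/28=4.86) > A (73/21=3.48) > B (12/35=0.34)
Fill: take D (32 @ 157) → take C (28 @ 136) → take 3/21 of A → 10.43; 63/63 used.
Total value = 303.43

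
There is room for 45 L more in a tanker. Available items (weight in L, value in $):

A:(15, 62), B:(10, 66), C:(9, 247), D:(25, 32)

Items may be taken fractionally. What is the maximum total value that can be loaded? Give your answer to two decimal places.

Sort by value per unit weight and fill in that order.
Ratios (sorted): C 27.44, B 6.60, A 4.13, D 1.28
take C (9 @ 247); take B (10 @ 66); take A (15 @ 62); take 11/25 of D → 14.08. Capacity used 45/45.
Total value = 389.08

389.08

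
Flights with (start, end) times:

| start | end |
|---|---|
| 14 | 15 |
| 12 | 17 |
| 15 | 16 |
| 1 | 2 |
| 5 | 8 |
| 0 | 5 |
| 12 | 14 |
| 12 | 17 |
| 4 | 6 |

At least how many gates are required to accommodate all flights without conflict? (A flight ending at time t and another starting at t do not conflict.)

Count concurrent intervals with a sweep; the peak is the room count.
starts: [0, 1, 4, 5, 12, 12, 12, 14, 15]
ends:   [2, 5, 6, 8, 14, 15, 16, 17, 17]
s0→1 s1→2 e2→1 s4→2 e5→1 s5→2 e6→1 e8→0 s12→1 s12→2 s12→3  — peak 3.

3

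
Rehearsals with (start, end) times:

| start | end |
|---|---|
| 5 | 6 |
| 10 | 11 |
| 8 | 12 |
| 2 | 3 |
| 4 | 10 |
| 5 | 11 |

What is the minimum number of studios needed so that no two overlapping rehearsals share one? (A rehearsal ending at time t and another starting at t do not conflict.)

3

The answer is the maximum number of intervals overlapping at any instant.
starts: [2, 4, 5, 5, 8, 10]
ends:   [3, 6, 10, 11, 11, 12]
s2→1 e3→0 s4→1 s5→2 s5→3  — peak 3.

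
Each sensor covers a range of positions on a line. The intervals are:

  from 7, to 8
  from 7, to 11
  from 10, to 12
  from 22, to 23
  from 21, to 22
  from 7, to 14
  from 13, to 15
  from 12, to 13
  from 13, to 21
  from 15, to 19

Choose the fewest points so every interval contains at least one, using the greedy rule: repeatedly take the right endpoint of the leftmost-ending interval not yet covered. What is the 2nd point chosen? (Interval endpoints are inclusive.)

Process intervals by earliest right end; each time one isn't hit yet, stab at its right endpoint.
By right end: [7,8]  [7,11]  [10,12]  [12,13]  [7,14]  [13,15]  [15,19]  [13,21]  [21,22]  [22,23]
[7,8] uncovered → point at 8; [10,12] uncovered → point at 12; [13,15] uncovered → point at 15; [21,22] uncovered → point at 22.
Points: 8, 12, 15, 22 (4 total).

12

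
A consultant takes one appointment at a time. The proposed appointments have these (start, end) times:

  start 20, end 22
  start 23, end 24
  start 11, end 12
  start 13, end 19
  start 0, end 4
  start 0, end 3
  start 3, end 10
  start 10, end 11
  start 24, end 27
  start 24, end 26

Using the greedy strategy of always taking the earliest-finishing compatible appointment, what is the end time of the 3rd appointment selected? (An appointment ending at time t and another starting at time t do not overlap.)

11

Sort by end time and greedily take each interval whose start is ≥ the last chosen end.
By end time: (0,3), (0,4), (3,10), (10,11), (11,12), (13,19), (20,22), (23,24), (24,26), (24,27).
Pick (0,3); next start ≥ 3 → (3,10); next start ≥ 10 → (10,11); next start ≥ 11 → (11,12); next start ≥ 12 → (13,19); next start ≥ 19 → (20,22); next start ≥ 22 → (23,24); next start ≥ 24 → (24,26).
Selected: (0,3) (3,10) (10,11) (11,12) (13,19) (20,22) (23,24) (24,26)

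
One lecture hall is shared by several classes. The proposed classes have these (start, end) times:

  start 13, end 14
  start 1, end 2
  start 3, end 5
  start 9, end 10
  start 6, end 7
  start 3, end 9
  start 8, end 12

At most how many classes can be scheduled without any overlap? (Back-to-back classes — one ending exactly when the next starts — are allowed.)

5

Order by finish time; keep every interval that doesn't clash with the previous kept one.
Sorted by end: (1,2)  (3,5)  (6,7)  (3,9)  (9,10)  (8,12)  (13,14)
take (1,2); take (3,5); take (6,7); take (9,10); skip (8,12); take (13,14).
Selected 5 classes.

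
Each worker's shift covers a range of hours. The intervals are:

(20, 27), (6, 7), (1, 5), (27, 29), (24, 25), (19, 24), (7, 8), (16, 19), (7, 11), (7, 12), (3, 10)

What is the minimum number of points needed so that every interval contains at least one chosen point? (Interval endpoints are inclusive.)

By right end: [1,5]  [6,7]  [7,8]  [3,10]  [7,11]  [7,12]  [16,19]  [19,24]  [24,25]  [20,27]  [27,29]
[1,5] uncovered → point at 5; [6,7] uncovered → point at 7; [16,19] uncovered → point at 19; [24,25] uncovered → point at 25; [27,29] uncovered → point at 29.
Points: 5, 7, 19, 25, 29 (5 total).

5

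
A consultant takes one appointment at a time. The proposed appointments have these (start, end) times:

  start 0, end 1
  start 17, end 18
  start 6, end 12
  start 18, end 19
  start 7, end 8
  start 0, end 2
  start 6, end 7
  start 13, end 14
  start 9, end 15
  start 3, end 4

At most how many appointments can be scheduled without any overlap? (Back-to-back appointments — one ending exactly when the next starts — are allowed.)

Greedy by earliest finish: after sorting by end time, pick each interval compatible with the last pick.
By end time: (0,1), (0,2), (3,4), (6,7), (7,8), (6,12), (13,14), (9,15), (17,18), (18,19).
Pick (0,1); next start ≥ 1 → (3,4); next start ≥ 4 → (6,7); next start ≥ 7 → (7,8); next start ≥ 8 → (13,14); next start ≥ 14 → (17,18); next start ≥ 18 → (18,19).
Selected 7 appointments.

7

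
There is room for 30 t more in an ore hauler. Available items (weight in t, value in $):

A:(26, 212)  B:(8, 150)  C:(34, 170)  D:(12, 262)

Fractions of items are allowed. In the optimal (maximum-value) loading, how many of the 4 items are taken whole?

2

Order: D (262/12=21.83) > B (150/8=18.75) > A (212/26=8.15) > C (170/34=5.00)
Fill: take D (12 @ 262) → take B (8 @ 150) → take 10/26 of A → 81.54; 30/30 used.
2 item(s) taken whole; one partial (take 10/26 of A).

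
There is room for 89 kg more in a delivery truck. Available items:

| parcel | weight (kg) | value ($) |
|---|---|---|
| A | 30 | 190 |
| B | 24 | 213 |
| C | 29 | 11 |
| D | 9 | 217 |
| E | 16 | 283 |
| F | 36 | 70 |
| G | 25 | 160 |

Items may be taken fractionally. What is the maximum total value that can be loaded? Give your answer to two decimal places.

968.00

Greedy by value/weight ratio, highest first.
Ratios (sorted): D 24.11, E 17.69, B 8.88, G 6.40, A 6.33, F 1.94, C 0.38
take D (9 @ 217); take E (16 @ 283); take B (24 @ 213); take G (25 @ 160); take 15/30 of A → 95.00. Capacity used 89/89.
Total value = 968.00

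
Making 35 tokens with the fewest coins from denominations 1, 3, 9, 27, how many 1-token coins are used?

2

35 = 1×27 + 2×3 + 2×1
Count of 1: 2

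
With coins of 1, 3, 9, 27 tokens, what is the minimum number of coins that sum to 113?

7

113 − 4×27→5 − 1×3→2 − 2×1→0
Total coins = 4 + 1 + 2 = 7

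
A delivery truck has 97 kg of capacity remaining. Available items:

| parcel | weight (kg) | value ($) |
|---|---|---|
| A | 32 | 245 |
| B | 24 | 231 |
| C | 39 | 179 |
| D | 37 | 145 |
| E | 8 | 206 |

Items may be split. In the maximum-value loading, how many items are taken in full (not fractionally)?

Sort by value per unit weight and fill in that order.
Ratios (sorted): E 25.75, B 9.62, A 7.66, C 4.59, D 3.92
take E (8 @ 206); take B (24 @ 231); take A (32 @ 245); take 33/39 of C → 151.46. Capacity used 97/97.
3 item(s) taken whole; one partial (take 33/39 of C).

3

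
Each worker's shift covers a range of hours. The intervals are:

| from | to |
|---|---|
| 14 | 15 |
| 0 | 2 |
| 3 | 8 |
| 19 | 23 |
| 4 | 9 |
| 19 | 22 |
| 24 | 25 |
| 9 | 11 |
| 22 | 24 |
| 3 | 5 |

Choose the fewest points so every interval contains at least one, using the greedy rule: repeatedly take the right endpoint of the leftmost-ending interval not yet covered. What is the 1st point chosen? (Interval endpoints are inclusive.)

Process intervals by earliest right end; each time one isn't hit yet, stab at its right endpoint.
By right end: [0,2]  [3,5]  [3,8]  [4,9]  [9,11]  [14,15]  [19,22]  [19,23]  [22,24]  [24,25]
[0,2] uncovered → point at 2; [3,5] uncovered → point at 5; [9,11] uncovered → point at 11; [14,15] uncovered → point at 15; [19,22] uncovered → point at 22; [24,25] uncovered → point at 25.
Points: 2, 5, 11, 15, 22, 25 (6 total).

2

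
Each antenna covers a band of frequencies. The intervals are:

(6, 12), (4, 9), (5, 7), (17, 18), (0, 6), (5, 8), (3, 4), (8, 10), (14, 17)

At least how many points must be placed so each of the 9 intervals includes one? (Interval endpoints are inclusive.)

Process intervals by earliest right end; each time one isn't hit yet, stab at its right endpoint.
Sorted: [3,4] [0,6] [5,7] [5,8] [4,9] [8,10] [6,12] [14,17] [17,18]
{[3,4],[0,6]} hit by 4; {[5,7],[5,8],[4,9]} hit by 7; {[8,10],[6,12]} hit by 10; {[14,17],[17,18]} hit by 17.
Points: 4, 7, 10, 17 (4 total).

4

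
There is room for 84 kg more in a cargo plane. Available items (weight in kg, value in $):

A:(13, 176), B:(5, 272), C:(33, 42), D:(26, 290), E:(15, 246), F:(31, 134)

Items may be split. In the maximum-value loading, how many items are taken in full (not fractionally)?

4

Order: B (272/5=54.40) > E (246/15=16.40) > A (176/13=13.54) > D (290/26=11.15) > F (134/31=4.32) > C (42/33=1.27)
Fill: take B (5 @ 272) → take E (15 @ 246) → take A (13 @ 176) → take D (26 @ 290) → take 25/31 of F → 108.06; 84/84 used.
4 item(s) taken whole; one partial (take 25/31 of F).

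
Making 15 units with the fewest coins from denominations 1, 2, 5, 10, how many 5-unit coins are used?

Greedy: take as many of the largest coin as possible, then repeat with the remainder.
15 = 1×10 + 1×5
Count of 5: 1

1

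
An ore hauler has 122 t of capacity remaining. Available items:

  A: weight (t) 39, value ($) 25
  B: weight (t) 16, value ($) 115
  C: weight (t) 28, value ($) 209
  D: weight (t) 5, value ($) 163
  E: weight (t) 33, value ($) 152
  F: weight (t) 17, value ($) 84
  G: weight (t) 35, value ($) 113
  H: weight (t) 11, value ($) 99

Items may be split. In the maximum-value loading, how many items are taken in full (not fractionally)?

Ratios (sorted): D 32.60, H 9.00, C 7.46, B 7.19, F 4.94, E 4.61, G 3.23, A 0.64
take D (5 @ 163); take H (11 @ 99); take C (28 @ 209); take B (16 @ 115); take F (17 @ 84); take E (33 @ 152); take 12/35 of G → 38.74. Capacity used 122/122.
6 item(s) taken whole; one partial (take 12/35 of G).

6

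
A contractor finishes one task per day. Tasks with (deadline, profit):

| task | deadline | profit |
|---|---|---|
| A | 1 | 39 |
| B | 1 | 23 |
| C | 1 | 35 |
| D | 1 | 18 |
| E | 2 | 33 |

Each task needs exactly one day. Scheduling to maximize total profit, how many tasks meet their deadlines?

By profit: A(d1,39), C(d1,35), E(d2,33), B(d1,23), D(d1,18)
A→slot 1; C skipped; E→slot 2; B skipped; D skipped.
2 of 5 scheduled.

2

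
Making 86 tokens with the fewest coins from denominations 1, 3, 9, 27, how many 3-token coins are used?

1

86 − 3×27→5 − 1×3→2 − 2×1→0
Count of 3: 1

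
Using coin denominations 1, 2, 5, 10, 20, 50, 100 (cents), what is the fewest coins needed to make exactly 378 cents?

8

Greedy: take as many of the largest coin as possible, then repeat with the remainder.
378 = 3×100 + 1×50 + 1×20 + 1×5 + 1×2 + 1×1
Total coins = 3 + 1 + 1 + 1 + 1 + 1 = 8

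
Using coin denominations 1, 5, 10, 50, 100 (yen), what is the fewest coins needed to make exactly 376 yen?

376 = 3×100 + 1×50 + 2×10 + 1×5 + 1×1
Total coins = 3 + 1 + 2 + 1 + 1 = 8

8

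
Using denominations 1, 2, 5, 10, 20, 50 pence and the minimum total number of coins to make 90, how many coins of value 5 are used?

0

Use the largest denomination that fits, subtract, and repeat.
90 = 1×50 + 2×20
Count of 5: 0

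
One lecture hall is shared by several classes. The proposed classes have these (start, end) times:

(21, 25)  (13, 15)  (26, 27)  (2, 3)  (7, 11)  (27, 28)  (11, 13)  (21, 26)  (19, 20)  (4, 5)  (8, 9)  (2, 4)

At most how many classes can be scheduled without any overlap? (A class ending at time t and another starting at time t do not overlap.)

9

By end time: (2,3), (2,4), (4,5), (8,9), (7,11), (11,13), (13,15), (19,20), (21,25), (21,26), (26,27), (27,28).
Pick (2,3); next start ≥ 3 → (4,5); next start ≥ 5 → (8,9); next start ≥ 9 → (11,13); next start ≥ 13 → (13,15); next start ≥ 15 → (19,20); next start ≥ 20 → (21,25); next start ≥ 25 → (26,27); next start ≥ 27 → (27,28).
Selected 9 classes.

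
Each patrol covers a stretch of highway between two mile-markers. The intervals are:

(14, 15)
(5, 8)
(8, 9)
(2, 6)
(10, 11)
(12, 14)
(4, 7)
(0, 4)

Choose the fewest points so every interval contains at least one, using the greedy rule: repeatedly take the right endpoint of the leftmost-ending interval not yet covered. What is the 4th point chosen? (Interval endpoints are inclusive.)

Sorted: [0,4] [2,6] [4,7] [5,8] [8,9] [10,11] [12,14] [14,15]
{[0,4],[2,6],[4,7]} hit by 4; {[5,8],[8,9]} hit by 8; {[10,11]} hit by 11; {[12,14],[14,15]} hit by 14.
Points: 4, 8, 11, 14 (4 total).

14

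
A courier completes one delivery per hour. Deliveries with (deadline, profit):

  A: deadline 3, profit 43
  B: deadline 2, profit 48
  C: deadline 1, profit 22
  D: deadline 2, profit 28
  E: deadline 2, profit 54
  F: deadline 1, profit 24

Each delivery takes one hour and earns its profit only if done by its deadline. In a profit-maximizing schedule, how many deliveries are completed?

3

Take jobs in profit order; each goes to the latest open slot no later than its deadline.
By profit: E(d2,54), B(d2,48), A(d3,43), D(d2,28), F(d1,24), C(d1,22)
E→slot 2; B→slot 1; A→slot 3; D skipped; F skipped; C skipped.
3 of 6 scheduled.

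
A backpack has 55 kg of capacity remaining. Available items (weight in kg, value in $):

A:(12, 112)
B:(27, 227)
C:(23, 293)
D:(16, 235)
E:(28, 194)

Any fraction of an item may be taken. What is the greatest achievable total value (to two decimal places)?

Sort by value per unit weight and fill in that order.
Ratios (sorted): D 14.69, C 12.74, A 9.33, B 8.41, E 6.93
take D (16 @ 235); take C (23 @ 293); take A (12 @ 112); take 4/27 of B → 33.63. Capacity used 55/55.
Total value = 673.63

673.63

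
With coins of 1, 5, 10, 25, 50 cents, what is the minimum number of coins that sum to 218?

9

218 = 4×50 + 1×10 + 1×5 + 3×1
Total coins = 4 + 1 + 1 + 3 = 9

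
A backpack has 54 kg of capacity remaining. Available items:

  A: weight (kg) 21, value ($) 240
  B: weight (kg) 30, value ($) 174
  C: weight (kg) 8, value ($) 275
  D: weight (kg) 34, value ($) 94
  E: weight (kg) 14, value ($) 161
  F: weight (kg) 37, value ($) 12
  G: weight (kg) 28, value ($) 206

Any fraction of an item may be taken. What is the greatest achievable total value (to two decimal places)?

Order: C (275/8=34.38) > E (161/14=11.50) > A (240/21=11.43) > G (206/28=7.36) > B (174/30=5.80) > D (94/34=2.76) > F (12/37=0.32)
Fill: take C (8 @ 275) → take E (14 @ 161) → take A (21 @ 240) → take 11/28 of G → 80.93; 54/54 used.
Total value = 756.93

756.93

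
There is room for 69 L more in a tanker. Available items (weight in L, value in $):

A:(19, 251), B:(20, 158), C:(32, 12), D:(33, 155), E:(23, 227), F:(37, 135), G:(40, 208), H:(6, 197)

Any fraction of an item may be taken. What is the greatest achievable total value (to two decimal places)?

838.20

Sort by value per unit weight and fill in that order.
Order: H (197/6=32.83) > A (251/19=13.21) > E (227/23=9.87) > B (158/20=7.90) > G (208/40=5.20) > D (155/33=4.70) > F (135/37=3.65) > C (12/32=0.38)
Fill: take H (6 @ 197) → take A (19 @ 251) → take E (23 @ 227) → take B (20 @ 158) → take 1/40 of G → 5.20; 69/69 used.
Total value = 838.20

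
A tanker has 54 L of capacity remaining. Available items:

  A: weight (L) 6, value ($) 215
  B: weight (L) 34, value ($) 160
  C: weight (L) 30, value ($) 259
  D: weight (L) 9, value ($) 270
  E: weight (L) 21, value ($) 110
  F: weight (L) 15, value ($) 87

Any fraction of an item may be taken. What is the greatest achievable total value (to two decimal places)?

796.20

Greedy by value/weight ratio, highest first.
Ratios (sorted): A 35.83, D 30.00, C 8.63, F 5.80, E 5.24, B 4.71
take A (6 @ 215); take D (9 @ 270); take C (30 @ 259); take 9/15 of F → 52.20. Capacity used 54/54.
Total value = 796.20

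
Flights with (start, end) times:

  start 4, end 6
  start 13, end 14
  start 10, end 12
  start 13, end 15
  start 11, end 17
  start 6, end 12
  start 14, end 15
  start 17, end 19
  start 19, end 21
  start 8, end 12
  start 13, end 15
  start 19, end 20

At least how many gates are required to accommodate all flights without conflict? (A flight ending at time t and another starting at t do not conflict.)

4

Events (time:±→running): 4:+→1 6:-→0 6:+→1 8:+→2 10:+→3 11:+→4 … peak 4.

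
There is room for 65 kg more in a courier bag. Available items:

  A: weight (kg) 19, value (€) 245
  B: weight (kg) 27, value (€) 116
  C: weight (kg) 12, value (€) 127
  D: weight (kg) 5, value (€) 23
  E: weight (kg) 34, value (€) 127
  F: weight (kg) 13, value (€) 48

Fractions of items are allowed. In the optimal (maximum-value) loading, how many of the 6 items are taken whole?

4

Sort by value per unit weight and fill in that order.
Ratios (sorted): A 12.89, C 10.58, D 4.60, B 4.30, E 3.74, F 3.69
take A (19 @ 245); take C (12 @ 127); take D (5 @ 23); take B (27 @ 116); take 2/34 of E → 7.47. Capacity used 65/65.
4 item(s) taken whole; one partial (take 2/34 of E).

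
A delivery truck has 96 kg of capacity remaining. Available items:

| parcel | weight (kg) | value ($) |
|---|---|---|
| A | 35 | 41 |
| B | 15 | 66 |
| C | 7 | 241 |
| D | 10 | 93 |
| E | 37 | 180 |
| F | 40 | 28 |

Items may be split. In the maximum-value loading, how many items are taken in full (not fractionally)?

Greedy by value/weight ratio, highest first.
Order: C (241/7=34.43) > D (93/10=9.30) > E (180/37=4.86) > B (66/15=4.40) > A (41/35=1.17) > F (28/40=0.70)
Fill: take C (7 @ 241) → take D (10 @ 93) → take E (37 @ 180) → take B (15 @ 66) → take 27/35 of A → 31.63; 96/96 used.
4 item(s) taken whole; one partial (take 27/35 of A).

4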